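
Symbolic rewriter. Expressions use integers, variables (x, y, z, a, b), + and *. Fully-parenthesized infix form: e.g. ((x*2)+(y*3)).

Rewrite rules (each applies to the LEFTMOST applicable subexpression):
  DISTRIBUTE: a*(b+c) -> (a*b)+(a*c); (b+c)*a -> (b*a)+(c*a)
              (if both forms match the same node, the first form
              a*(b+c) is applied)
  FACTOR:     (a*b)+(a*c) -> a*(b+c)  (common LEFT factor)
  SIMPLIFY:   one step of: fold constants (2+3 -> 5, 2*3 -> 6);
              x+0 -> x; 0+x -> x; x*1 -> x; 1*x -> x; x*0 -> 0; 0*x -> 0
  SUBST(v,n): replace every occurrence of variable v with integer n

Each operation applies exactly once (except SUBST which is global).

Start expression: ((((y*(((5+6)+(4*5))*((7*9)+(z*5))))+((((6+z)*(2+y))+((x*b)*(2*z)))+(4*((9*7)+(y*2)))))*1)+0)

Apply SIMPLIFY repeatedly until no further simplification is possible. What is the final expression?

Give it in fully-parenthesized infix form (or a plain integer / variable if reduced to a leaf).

Start: ((((y*(((5+6)+(4*5))*((7*9)+(z*5))))+((((6+z)*(2+y))+((x*b)*(2*z)))+(4*((9*7)+(y*2)))))*1)+0)
Step 1: at root: ((((y*(((5+6)+(4*5))*((7*9)+(z*5))))+((((6+z)*(2+y))+((x*b)*(2*z)))+(4*((9*7)+(y*2)))))*1)+0) -> (((y*(((5+6)+(4*5))*((7*9)+(z*5))))+((((6+z)*(2+y))+((x*b)*(2*z)))+(4*((9*7)+(y*2)))))*1); overall: ((((y*(((5+6)+(4*5))*((7*9)+(z*5))))+((((6+z)*(2+y))+((x*b)*(2*z)))+(4*((9*7)+(y*2)))))*1)+0) -> (((y*(((5+6)+(4*5))*((7*9)+(z*5))))+((((6+z)*(2+y))+((x*b)*(2*z)))+(4*((9*7)+(y*2)))))*1)
Step 2: at root: (((y*(((5+6)+(4*5))*((7*9)+(z*5))))+((((6+z)*(2+y))+((x*b)*(2*z)))+(4*((9*7)+(y*2)))))*1) -> ((y*(((5+6)+(4*5))*((7*9)+(z*5))))+((((6+z)*(2+y))+((x*b)*(2*z)))+(4*((9*7)+(y*2))))); overall: (((y*(((5+6)+(4*5))*((7*9)+(z*5))))+((((6+z)*(2+y))+((x*b)*(2*z)))+(4*((9*7)+(y*2)))))*1) -> ((y*(((5+6)+(4*5))*((7*9)+(z*5))))+((((6+z)*(2+y))+((x*b)*(2*z)))+(4*((9*7)+(y*2)))))
Step 3: at LRLL: (5+6) -> 11; overall: ((y*(((5+6)+(4*5))*((7*9)+(z*5))))+((((6+z)*(2+y))+((x*b)*(2*z)))+(4*((9*7)+(y*2))))) -> ((y*((11+(4*5))*((7*9)+(z*5))))+((((6+z)*(2+y))+((x*b)*(2*z)))+(4*((9*7)+(y*2)))))
Step 4: at LRLR: (4*5) -> 20; overall: ((y*((11+(4*5))*((7*9)+(z*5))))+((((6+z)*(2+y))+((x*b)*(2*z)))+(4*((9*7)+(y*2))))) -> ((y*((11+20)*((7*9)+(z*5))))+((((6+z)*(2+y))+((x*b)*(2*z)))+(4*((9*7)+(y*2)))))
Step 5: at LRL: (11+20) -> 31; overall: ((y*((11+20)*((7*9)+(z*5))))+((((6+z)*(2+y))+((x*b)*(2*z)))+(4*((9*7)+(y*2))))) -> ((y*(31*((7*9)+(z*5))))+((((6+z)*(2+y))+((x*b)*(2*z)))+(4*((9*7)+(y*2)))))
Step 6: at LRRL: (7*9) -> 63; overall: ((y*(31*((7*9)+(z*5))))+((((6+z)*(2+y))+((x*b)*(2*z)))+(4*((9*7)+(y*2))))) -> ((y*(31*(63+(z*5))))+((((6+z)*(2+y))+((x*b)*(2*z)))+(4*((9*7)+(y*2)))))
Step 7: at RRRL: (9*7) -> 63; overall: ((y*(31*(63+(z*5))))+((((6+z)*(2+y))+((x*b)*(2*z)))+(4*((9*7)+(y*2))))) -> ((y*(31*(63+(z*5))))+((((6+z)*(2+y))+((x*b)*(2*z)))+(4*(63+(y*2)))))
Fixed point: ((y*(31*(63+(z*5))))+((((6+z)*(2+y))+((x*b)*(2*z)))+(4*(63+(y*2)))))

Answer: ((y*(31*(63+(z*5))))+((((6+z)*(2+y))+((x*b)*(2*z)))+(4*(63+(y*2)))))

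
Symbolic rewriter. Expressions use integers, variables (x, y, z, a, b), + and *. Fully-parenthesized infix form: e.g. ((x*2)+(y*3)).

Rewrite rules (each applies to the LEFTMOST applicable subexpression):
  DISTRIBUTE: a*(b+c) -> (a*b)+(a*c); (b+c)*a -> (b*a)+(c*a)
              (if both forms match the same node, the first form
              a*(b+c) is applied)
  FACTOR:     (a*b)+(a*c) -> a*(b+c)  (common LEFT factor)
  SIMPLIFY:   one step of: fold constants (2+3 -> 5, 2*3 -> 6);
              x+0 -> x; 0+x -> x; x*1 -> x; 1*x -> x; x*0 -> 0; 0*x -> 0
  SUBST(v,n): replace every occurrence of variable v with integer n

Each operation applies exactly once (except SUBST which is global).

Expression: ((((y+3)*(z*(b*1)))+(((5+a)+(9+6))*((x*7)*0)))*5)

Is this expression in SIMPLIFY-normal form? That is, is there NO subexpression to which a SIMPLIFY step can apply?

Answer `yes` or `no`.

Expression: ((((y+3)*(z*(b*1)))+(((5+a)+(9+6))*((x*7)*0)))*5)
Scanning for simplifiable subexpressions (pre-order)...
  at root: ((((y+3)*(z*(b*1)))+(((5+a)+(9+6))*((x*7)*0)))*5) (not simplifiable)
  at L: (((y+3)*(z*(b*1)))+(((5+a)+(9+6))*((x*7)*0))) (not simplifiable)
  at LL: ((y+3)*(z*(b*1))) (not simplifiable)
  at LLL: (y+3) (not simplifiable)
  at LLR: (z*(b*1)) (not simplifiable)
  at LLRR: (b*1) (SIMPLIFIABLE)
  at LR: (((5+a)+(9+6))*((x*7)*0)) (not simplifiable)
  at LRL: ((5+a)+(9+6)) (not simplifiable)
  at LRLL: (5+a) (not simplifiable)
  at LRLR: (9+6) (SIMPLIFIABLE)
  at LRR: ((x*7)*0) (SIMPLIFIABLE)
  at LRRL: (x*7) (not simplifiable)
Found simplifiable subexpr at path LLRR: (b*1)
One SIMPLIFY step would give: ((((y+3)*(z*b))+(((5+a)+(9+6))*((x*7)*0)))*5)
-> NOT in normal form.

Answer: no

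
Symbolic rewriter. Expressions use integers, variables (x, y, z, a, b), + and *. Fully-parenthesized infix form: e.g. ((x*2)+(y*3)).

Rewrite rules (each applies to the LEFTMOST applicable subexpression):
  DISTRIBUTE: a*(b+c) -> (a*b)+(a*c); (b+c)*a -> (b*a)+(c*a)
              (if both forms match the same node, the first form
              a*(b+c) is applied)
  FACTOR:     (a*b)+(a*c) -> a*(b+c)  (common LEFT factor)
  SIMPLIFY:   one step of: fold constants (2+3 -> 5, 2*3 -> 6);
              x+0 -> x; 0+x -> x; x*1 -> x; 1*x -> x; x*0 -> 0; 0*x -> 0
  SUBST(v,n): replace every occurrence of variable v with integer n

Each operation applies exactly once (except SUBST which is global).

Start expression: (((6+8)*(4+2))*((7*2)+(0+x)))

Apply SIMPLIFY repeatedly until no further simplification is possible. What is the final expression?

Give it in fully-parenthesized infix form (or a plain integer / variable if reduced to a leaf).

Start: (((6+8)*(4+2))*((7*2)+(0+x)))
Step 1: at LL: (6+8) -> 14; overall: (((6+8)*(4+2))*((7*2)+(0+x))) -> ((14*(4+2))*((7*2)+(0+x)))
Step 2: at LR: (4+2) -> 6; overall: ((14*(4+2))*((7*2)+(0+x))) -> ((14*6)*((7*2)+(0+x)))
Step 3: at L: (14*6) -> 84; overall: ((14*6)*((7*2)+(0+x))) -> (84*((7*2)+(0+x)))
Step 4: at RL: (7*2) -> 14; overall: (84*((7*2)+(0+x))) -> (84*(14+(0+x)))
Step 5: at RR: (0+x) -> x; overall: (84*(14+(0+x))) -> (84*(14+x))
Fixed point: (84*(14+x))

Answer: (84*(14+x))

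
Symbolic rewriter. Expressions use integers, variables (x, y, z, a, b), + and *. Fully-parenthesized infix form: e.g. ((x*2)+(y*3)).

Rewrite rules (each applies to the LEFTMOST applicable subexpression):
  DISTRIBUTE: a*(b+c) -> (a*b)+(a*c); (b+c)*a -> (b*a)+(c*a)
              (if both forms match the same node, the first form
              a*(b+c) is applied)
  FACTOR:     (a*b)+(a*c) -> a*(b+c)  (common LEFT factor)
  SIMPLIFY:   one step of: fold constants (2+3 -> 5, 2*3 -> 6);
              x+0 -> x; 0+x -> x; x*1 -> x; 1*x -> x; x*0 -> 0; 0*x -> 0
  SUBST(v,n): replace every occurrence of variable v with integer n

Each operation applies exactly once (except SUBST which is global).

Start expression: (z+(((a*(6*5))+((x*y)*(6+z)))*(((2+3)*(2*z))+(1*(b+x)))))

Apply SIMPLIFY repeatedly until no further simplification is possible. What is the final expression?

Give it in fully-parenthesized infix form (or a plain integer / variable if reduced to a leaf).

Answer: (z+(((a*30)+((x*y)*(6+z)))*((5*(2*z))+(b+x))))

Derivation:
Start: (z+(((a*(6*5))+((x*y)*(6+z)))*(((2+3)*(2*z))+(1*(b+x)))))
Step 1: at RLLR: (6*5) -> 30; overall: (z+(((a*(6*5))+((x*y)*(6+z)))*(((2+3)*(2*z))+(1*(b+x))))) -> (z+(((a*30)+((x*y)*(6+z)))*(((2+3)*(2*z))+(1*(b+x)))))
Step 2: at RRLL: (2+3) -> 5; overall: (z+(((a*30)+((x*y)*(6+z)))*(((2+3)*(2*z))+(1*(b+x))))) -> (z+(((a*30)+((x*y)*(6+z)))*((5*(2*z))+(1*(b+x)))))
Step 3: at RRR: (1*(b+x)) -> (b+x); overall: (z+(((a*30)+((x*y)*(6+z)))*((5*(2*z))+(1*(b+x))))) -> (z+(((a*30)+((x*y)*(6+z)))*((5*(2*z))+(b+x))))
Fixed point: (z+(((a*30)+((x*y)*(6+z)))*((5*(2*z))+(b+x))))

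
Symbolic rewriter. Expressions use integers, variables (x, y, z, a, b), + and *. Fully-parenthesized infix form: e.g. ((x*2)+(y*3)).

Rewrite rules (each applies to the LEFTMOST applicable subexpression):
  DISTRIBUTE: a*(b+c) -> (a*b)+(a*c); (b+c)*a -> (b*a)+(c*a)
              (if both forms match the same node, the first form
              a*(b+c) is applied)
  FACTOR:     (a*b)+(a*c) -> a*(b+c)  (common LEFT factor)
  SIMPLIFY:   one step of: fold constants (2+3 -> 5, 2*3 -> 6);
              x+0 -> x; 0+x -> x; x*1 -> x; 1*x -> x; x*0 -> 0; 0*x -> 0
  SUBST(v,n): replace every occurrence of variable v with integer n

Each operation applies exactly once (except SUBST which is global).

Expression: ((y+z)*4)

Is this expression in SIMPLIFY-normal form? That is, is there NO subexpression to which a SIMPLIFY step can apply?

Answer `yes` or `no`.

Answer: yes

Derivation:
Expression: ((y+z)*4)
Scanning for simplifiable subexpressions (pre-order)...
  at root: ((y+z)*4) (not simplifiable)
  at L: (y+z) (not simplifiable)
Result: no simplifiable subexpression found -> normal form.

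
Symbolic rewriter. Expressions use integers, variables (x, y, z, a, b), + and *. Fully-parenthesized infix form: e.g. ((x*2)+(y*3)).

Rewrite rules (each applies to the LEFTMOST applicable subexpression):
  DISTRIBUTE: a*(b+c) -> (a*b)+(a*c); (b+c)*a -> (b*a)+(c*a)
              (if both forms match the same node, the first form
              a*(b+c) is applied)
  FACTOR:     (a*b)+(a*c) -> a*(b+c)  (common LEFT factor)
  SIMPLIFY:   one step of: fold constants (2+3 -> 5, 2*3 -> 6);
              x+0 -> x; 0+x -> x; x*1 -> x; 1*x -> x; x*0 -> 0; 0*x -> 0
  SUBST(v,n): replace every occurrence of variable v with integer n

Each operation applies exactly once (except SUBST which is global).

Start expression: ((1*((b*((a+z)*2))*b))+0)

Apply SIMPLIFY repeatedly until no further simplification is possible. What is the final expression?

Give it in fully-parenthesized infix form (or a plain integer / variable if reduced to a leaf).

Start: ((1*((b*((a+z)*2))*b))+0)
Step 1: at root: ((1*((b*((a+z)*2))*b))+0) -> (1*((b*((a+z)*2))*b)); overall: ((1*((b*((a+z)*2))*b))+0) -> (1*((b*((a+z)*2))*b))
Step 2: at root: (1*((b*((a+z)*2))*b)) -> ((b*((a+z)*2))*b); overall: (1*((b*((a+z)*2))*b)) -> ((b*((a+z)*2))*b)
Fixed point: ((b*((a+z)*2))*b)

Answer: ((b*((a+z)*2))*b)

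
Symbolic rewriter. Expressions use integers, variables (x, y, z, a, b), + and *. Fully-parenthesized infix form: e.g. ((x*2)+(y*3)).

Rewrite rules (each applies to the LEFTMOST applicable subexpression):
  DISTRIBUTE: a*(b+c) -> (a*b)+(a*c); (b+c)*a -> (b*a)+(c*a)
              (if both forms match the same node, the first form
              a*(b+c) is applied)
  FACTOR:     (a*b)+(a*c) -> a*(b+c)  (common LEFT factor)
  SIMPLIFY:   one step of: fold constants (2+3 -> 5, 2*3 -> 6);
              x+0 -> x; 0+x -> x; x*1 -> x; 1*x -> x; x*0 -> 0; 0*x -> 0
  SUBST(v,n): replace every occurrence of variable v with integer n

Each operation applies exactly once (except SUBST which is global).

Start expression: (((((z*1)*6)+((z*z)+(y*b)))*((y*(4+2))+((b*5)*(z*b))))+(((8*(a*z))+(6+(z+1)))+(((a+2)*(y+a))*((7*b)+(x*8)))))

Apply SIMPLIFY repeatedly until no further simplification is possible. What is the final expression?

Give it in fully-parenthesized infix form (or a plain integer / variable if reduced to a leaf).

Answer: ((((z*6)+((z*z)+(y*b)))*((y*6)+((b*5)*(z*b))))+(((8*(a*z))+(6+(z+1)))+(((a+2)*(y+a))*((7*b)+(x*8)))))

Derivation:
Start: (((((z*1)*6)+((z*z)+(y*b)))*((y*(4+2))+((b*5)*(z*b))))+(((8*(a*z))+(6+(z+1)))+(((a+2)*(y+a))*((7*b)+(x*8)))))
Step 1: at LLLL: (z*1) -> z; overall: (((((z*1)*6)+((z*z)+(y*b)))*((y*(4+2))+((b*5)*(z*b))))+(((8*(a*z))+(6+(z+1)))+(((a+2)*(y+a))*((7*b)+(x*8))))) -> ((((z*6)+((z*z)+(y*b)))*((y*(4+2))+((b*5)*(z*b))))+(((8*(a*z))+(6+(z+1)))+(((a+2)*(y+a))*((7*b)+(x*8)))))
Step 2: at LRLR: (4+2) -> 6; overall: ((((z*6)+((z*z)+(y*b)))*((y*(4+2))+((b*5)*(z*b))))+(((8*(a*z))+(6+(z+1)))+(((a+2)*(y+a))*((7*b)+(x*8))))) -> ((((z*6)+((z*z)+(y*b)))*((y*6)+((b*5)*(z*b))))+(((8*(a*z))+(6+(z+1)))+(((a+2)*(y+a))*((7*b)+(x*8)))))
Fixed point: ((((z*6)+((z*z)+(y*b)))*((y*6)+((b*5)*(z*b))))+(((8*(a*z))+(6+(z+1)))+(((a+2)*(y+a))*((7*b)+(x*8)))))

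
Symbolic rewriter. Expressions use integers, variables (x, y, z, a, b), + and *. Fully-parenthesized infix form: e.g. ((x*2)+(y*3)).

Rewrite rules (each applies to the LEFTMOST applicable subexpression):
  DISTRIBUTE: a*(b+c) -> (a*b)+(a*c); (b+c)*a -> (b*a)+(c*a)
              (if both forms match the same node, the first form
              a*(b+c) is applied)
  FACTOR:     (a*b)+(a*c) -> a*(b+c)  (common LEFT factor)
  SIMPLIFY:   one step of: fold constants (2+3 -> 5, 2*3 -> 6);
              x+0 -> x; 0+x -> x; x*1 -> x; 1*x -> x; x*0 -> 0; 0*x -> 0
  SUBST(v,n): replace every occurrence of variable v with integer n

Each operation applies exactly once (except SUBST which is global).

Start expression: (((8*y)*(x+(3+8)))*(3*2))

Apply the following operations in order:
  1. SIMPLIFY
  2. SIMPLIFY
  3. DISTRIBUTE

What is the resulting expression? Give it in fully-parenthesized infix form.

Start: (((8*y)*(x+(3+8)))*(3*2))
Apply SIMPLIFY at LRR (target: (3+8)): (((8*y)*(x+(3+8)))*(3*2)) -> (((8*y)*(x+11))*(3*2))
Apply SIMPLIFY at R (target: (3*2)): (((8*y)*(x+11))*(3*2)) -> (((8*y)*(x+11))*6)
Apply DISTRIBUTE at L (target: ((8*y)*(x+11))): (((8*y)*(x+11))*6) -> ((((8*y)*x)+((8*y)*11))*6)

Answer: ((((8*y)*x)+((8*y)*11))*6)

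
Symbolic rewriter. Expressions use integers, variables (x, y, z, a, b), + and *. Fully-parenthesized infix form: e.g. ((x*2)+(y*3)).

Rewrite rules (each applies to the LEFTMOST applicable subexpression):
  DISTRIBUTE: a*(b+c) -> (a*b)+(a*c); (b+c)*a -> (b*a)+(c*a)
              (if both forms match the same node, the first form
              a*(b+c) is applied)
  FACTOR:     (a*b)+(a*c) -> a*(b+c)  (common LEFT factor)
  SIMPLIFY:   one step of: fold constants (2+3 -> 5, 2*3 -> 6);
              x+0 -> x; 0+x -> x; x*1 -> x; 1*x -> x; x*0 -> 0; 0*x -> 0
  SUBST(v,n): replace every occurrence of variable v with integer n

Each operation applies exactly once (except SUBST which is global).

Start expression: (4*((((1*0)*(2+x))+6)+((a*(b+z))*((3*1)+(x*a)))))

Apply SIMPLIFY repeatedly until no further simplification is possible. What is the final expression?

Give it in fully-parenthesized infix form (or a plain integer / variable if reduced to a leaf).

Start: (4*((((1*0)*(2+x))+6)+((a*(b+z))*((3*1)+(x*a)))))
Step 1: at RLLL: (1*0) -> 0; overall: (4*((((1*0)*(2+x))+6)+((a*(b+z))*((3*1)+(x*a))))) -> (4*(((0*(2+x))+6)+((a*(b+z))*((3*1)+(x*a)))))
Step 2: at RLL: (0*(2+x)) -> 0; overall: (4*(((0*(2+x))+6)+((a*(b+z))*((3*1)+(x*a))))) -> (4*((0+6)+((a*(b+z))*((3*1)+(x*a)))))
Step 3: at RL: (0+6) -> 6; overall: (4*((0+6)+((a*(b+z))*((3*1)+(x*a))))) -> (4*(6+((a*(b+z))*((3*1)+(x*a)))))
Step 4: at RRRL: (3*1) -> 3; overall: (4*(6+((a*(b+z))*((3*1)+(x*a))))) -> (4*(6+((a*(b+z))*(3+(x*a)))))
Fixed point: (4*(6+((a*(b+z))*(3+(x*a)))))

Answer: (4*(6+((a*(b+z))*(3+(x*a)))))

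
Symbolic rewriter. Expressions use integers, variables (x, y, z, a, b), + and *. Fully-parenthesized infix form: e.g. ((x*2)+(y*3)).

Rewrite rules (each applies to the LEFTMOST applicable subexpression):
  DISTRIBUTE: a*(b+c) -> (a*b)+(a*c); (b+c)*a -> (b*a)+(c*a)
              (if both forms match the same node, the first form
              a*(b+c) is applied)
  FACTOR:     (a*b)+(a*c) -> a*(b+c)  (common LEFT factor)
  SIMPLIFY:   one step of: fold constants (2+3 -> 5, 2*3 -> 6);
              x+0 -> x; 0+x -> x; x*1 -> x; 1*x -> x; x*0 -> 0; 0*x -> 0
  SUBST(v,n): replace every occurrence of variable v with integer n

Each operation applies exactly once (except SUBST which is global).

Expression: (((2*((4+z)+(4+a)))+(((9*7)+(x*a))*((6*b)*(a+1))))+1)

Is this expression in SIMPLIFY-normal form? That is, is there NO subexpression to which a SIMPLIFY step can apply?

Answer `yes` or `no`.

Answer: no

Derivation:
Expression: (((2*((4+z)+(4+a)))+(((9*7)+(x*a))*((6*b)*(a+1))))+1)
Scanning for simplifiable subexpressions (pre-order)...
  at root: (((2*((4+z)+(4+a)))+(((9*7)+(x*a))*((6*b)*(a+1))))+1) (not simplifiable)
  at L: ((2*((4+z)+(4+a)))+(((9*7)+(x*a))*((6*b)*(a+1)))) (not simplifiable)
  at LL: (2*((4+z)+(4+a))) (not simplifiable)
  at LLR: ((4+z)+(4+a)) (not simplifiable)
  at LLRL: (4+z) (not simplifiable)
  at LLRR: (4+a) (not simplifiable)
  at LR: (((9*7)+(x*a))*((6*b)*(a+1))) (not simplifiable)
  at LRL: ((9*7)+(x*a)) (not simplifiable)
  at LRLL: (9*7) (SIMPLIFIABLE)
  at LRLR: (x*a) (not simplifiable)
  at LRR: ((6*b)*(a+1)) (not simplifiable)
  at LRRL: (6*b) (not simplifiable)
  at LRRR: (a+1) (not simplifiable)
Found simplifiable subexpr at path LRLL: (9*7)
One SIMPLIFY step would give: (((2*((4+z)+(4+a)))+((63+(x*a))*((6*b)*(a+1))))+1)
-> NOT in normal form.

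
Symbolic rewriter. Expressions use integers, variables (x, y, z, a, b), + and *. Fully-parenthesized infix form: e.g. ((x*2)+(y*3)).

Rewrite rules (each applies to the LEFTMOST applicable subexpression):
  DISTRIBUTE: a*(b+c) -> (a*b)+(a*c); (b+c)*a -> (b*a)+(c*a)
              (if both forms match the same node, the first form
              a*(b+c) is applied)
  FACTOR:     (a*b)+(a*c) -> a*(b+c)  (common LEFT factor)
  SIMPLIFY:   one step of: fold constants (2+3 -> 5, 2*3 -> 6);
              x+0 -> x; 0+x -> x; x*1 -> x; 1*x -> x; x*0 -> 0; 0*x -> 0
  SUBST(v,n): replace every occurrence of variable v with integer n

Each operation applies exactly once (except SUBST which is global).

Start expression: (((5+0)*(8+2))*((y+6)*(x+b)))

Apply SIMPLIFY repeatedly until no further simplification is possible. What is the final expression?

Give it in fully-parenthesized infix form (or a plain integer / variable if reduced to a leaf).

Start: (((5+0)*(8+2))*((y+6)*(x+b)))
Step 1: at LL: (5+0) -> 5; overall: (((5+0)*(8+2))*((y+6)*(x+b))) -> ((5*(8+2))*((y+6)*(x+b)))
Step 2: at LR: (8+2) -> 10; overall: ((5*(8+2))*((y+6)*(x+b))) -> ((5*10)*((y+6)*(x+b)))
Step 3: at L: (5*10) -> 50; overall: ((5*10)*((y+6)*(x+b))) -> (50*((y+6)*(x+b)))
Fixed point: (50*((y+6)*(x+b)))

Answer: (50*((y+6)*(x+b)))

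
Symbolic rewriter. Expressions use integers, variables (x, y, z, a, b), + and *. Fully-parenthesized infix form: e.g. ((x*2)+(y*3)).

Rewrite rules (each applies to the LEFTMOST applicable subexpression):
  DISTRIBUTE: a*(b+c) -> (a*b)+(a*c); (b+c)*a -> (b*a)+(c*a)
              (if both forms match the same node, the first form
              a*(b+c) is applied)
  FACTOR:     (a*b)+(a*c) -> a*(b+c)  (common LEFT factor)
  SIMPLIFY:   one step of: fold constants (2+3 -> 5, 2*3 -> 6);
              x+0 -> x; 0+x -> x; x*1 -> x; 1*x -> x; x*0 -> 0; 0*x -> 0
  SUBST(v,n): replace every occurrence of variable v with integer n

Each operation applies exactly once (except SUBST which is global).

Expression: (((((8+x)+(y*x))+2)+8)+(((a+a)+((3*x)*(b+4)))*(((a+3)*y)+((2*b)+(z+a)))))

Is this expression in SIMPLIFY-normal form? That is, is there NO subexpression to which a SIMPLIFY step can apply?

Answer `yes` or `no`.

Answer: yes

Derivation:
Expression: (((((8+x)+(y*x))+2)+8)+(((a+a)+((3*x)*(b+4)))*(((a+3)*y)+((2*b)+(z+a)))))
Scanning for simplifiable subexpressions (pre-order)...
  at root: (((((8+x)+(y*x))+2)+8)+(((a+a)+((3*x)*(b+4)))*(((a+3)*y)+((2*b)+(z+a))))) (not simplifiable)
  at L: ((((8+x)+(y*x))+2)+8) (not simplifiable)
  at LL: (((8+x)+(y*x))+2) (not simplifiable)
  at LLL: ((8+x)+(y*x)) (not simplifiable)
  at LLLL: (8+x) (not simplifiable)
  at LLLR: (y*x) (not simplifiable)
  at R: (((a+a)+((3*x)*(b+4)))*(((a+3)*y)+((2*b)+(z+a)))) (not simplifiable)
  at RL: ((a+a)+((3*x)*(b+4))) (not simplifiable)
  at RLL: (a+a) (not simplifiable)
  at RLR: ((3*x)*(b+4)) (not simplifiable)
  at RLRL: (3*x) (not simplifiable)
  at RLRR: (b+4) (not simplifiable)
  at RR: (((a+3)*y)+((2*b)+(z+a))) (not simplifiable)
  at RRL: ((a+3)*y) (not simplifiable)
  at RRLL: (a+3) (not simplifiable)
  at RRR: ((2*b)+(z+a)) (not simplifiable)
  at RRRL: (2*b) (not simplifiable)
  at RRRR: (z+a) (not simplifiable)
Result: no simplifiable subexpression found -> normal form.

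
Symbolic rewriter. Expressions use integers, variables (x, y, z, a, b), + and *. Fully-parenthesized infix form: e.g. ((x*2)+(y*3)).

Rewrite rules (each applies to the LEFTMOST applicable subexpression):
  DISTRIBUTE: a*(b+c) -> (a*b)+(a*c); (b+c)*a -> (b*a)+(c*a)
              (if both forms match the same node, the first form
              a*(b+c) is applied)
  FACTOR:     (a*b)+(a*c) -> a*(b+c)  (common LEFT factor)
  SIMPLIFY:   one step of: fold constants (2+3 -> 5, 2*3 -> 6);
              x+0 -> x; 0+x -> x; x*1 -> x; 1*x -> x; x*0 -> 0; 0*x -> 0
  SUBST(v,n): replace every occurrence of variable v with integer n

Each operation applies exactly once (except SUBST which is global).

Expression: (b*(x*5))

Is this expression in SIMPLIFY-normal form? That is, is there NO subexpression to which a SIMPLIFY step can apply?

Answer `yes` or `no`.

Expression: (b*(x*5))
Scanning for simplifiable subexpressions (pre-order)...
  at root: (b*(x*5)) (not simplifiable)
  at R: (x*5) (not simplifiable)
Result: no simplifiable subexpression found -> normal form.

Answer: yes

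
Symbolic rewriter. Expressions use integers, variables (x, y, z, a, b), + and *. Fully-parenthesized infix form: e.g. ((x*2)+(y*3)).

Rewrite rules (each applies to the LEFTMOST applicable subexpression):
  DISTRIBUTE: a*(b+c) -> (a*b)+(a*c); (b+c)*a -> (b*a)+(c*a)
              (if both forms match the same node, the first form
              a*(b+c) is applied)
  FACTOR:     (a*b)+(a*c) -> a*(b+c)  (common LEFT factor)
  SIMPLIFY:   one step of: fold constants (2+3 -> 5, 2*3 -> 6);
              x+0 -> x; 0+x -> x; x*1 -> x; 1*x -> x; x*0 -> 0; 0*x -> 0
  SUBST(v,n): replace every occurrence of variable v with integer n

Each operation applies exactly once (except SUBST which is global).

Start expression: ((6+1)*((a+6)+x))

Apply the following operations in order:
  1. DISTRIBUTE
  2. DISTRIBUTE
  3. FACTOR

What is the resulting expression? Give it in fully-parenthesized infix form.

Answer: (((6+1)*(a+6))+((6+1)*x))

Derivation:
Start: ((6+1)*((a+6)+x))
Apply DISTRIBUTE at root (target: ((6+1)*((a+6)+x))): ((6+1)*((a+6)+x)) -> (((6+1)*(a+6))+((6+1)*x))
Apply DISTRIBUTE at L (target: ((6+1)*(a+6))): (((6+1)*(a+6))+((6+1)*x)) -> ((((6+1)*a)+((6+1)*6))+((6+1)*x))
Apply FACTOR at L (target: (((6+1)*a)+((6+1)*6))): ((((6+1)*a)+((6+1)*6))+((6+1)*x)) -> (((6+1)*(a+6))+((6+1)*x))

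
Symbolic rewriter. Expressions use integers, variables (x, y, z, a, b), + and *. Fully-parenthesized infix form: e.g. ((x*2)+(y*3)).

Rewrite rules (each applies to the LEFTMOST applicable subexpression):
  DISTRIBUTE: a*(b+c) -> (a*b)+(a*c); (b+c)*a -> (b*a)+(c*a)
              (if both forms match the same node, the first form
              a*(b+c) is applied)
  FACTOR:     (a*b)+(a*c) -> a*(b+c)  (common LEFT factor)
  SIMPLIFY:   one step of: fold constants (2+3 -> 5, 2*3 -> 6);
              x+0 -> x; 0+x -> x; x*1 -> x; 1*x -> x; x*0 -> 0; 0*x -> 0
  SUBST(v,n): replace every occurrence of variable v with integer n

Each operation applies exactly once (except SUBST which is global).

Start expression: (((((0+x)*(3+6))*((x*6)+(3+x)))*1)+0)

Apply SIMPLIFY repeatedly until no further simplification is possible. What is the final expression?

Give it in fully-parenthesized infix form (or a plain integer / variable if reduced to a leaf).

Answer: ((x*9)*((x*6)+(3+x)))

Derivation:
Start: (((((0+x)*(3+6))*((x*6)+(3+x)))*1)+0)
Step 1: at root: (((((0+x)*(3+6))*((x*6)+(3+x)))*1)+0) -> ((((0+x)*(3+6))*((x*6)+(3+x)))*1); overall: (((((0+x)*(3+6))*((x*6)+(3+x)))*1)+0) -> ((((0+x)*(3+6))*((x*6)+(3+x)))*1)
Step 2: at root: ((((0+x)*(3+6))*((x*6)+(3+x)))*1) -> (((0+x)*(3+6))*((x*6)+(3+x))); overall: ((((0+x)*(3+6))*((x*6)+(3+x)))*1) -> (((0+x)*(3+6))*((x*6)+(3+x)))
Step 3: at LL: (0+x) -> x; overall: (((0+x)*(3+6))*((x*6)+(3+x))) -> ((x*(3+6))*((x*6)+(3+x)))
Step 4: at LR: (3+6) -> 9; overall: ((x*(3+6))*((x*6)+(3+x))) -> ((x*9)*((x*6)+(3+x)))
Fixed point: ((x*9)*((x*6)+(3+x)))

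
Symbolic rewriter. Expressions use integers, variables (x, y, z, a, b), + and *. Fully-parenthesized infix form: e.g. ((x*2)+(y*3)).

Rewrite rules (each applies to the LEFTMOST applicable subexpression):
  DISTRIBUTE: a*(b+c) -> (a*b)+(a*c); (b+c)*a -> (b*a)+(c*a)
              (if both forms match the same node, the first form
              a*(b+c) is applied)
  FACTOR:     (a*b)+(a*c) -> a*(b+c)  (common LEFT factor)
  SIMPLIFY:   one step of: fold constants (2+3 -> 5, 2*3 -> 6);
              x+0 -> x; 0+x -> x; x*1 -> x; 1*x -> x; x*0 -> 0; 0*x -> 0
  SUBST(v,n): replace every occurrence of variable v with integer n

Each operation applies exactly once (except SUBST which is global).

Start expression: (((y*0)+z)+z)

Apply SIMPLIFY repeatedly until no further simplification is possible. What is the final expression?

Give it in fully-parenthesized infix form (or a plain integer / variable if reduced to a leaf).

Answer: (z+z)

Derivation:
Start: (((y*0)+z)+z)
Step 1: at LL: (y*0) -> 0; overall: (((y*0)+z)+z) -> ((0+z)+z)
Step 2: at L: (0+z) -> z; overall: ((0+z)+z) -> (z+z)
Fixed point: (z+z)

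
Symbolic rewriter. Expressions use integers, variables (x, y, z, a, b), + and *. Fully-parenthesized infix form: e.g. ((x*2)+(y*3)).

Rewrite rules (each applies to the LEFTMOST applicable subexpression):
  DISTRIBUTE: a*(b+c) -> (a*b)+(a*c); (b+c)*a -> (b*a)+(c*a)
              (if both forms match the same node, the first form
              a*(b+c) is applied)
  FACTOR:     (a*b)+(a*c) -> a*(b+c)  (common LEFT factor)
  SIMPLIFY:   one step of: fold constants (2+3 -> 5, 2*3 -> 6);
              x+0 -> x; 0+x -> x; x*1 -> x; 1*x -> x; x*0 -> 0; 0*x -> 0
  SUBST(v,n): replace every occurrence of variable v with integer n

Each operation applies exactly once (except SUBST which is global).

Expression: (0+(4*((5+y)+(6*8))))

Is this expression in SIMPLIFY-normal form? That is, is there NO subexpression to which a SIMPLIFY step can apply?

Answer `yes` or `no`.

Expression: (0+(4*((5+y)+(6*8))))
Scanning for simplifiable subexpressions (pre-order)...
  at root: (0+(4*((5+y)+(6*8)))) (SIMPLIFIABLE)
  at R: (4*((5+y)+(6*8))) (not simplifiable)
  at RR: ((5+y)+(6*8)) (not simplifiable)
  at RRL: (5+y) (not simplifiable)
  at RRR: (6*8) (SIMPLIFIABLE)
Found simplifiable subexpr at path root: (0+(4*((5+y)+(6*8))))
One SIMPLIFY step would give: (4*((5+y)+(6*8)))
-> NOT in normal form.

Answer: no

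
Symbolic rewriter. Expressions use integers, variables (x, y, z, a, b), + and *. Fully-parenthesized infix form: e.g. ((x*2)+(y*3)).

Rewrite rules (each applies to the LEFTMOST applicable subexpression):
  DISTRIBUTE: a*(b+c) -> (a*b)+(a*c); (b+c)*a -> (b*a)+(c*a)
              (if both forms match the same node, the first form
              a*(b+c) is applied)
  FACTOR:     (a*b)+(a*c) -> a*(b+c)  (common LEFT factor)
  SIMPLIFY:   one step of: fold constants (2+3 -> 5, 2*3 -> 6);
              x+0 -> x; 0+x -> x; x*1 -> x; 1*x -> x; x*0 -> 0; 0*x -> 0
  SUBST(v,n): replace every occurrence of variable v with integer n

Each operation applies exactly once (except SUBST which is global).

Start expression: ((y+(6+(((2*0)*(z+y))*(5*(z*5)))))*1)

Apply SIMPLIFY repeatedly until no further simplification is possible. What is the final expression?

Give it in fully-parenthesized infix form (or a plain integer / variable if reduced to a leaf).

Answer: (y+6)

Derivation:
Start: ((y+(6+(((2*0)*(z+y))*(5*(z*5)))))*1)
Step 1: at root: ((y+(6+(((2*0)*(z+y))*(5*(z*5)))))*1) -> (y+(6+(((2*0)*(z+y))*(5*(z*5))))); overall: ((y+(6+(((2*0)*(z+y))*(5*(z*5)))))*1) -> (y+(6+(((2*0)*(z+y))*(5*(z*5)))))
Step 2: at RRLL: (2*0) -> 0; overall: (y+(6+(((2*0)*(z+y))*(5*(z*5))))) -> (y+(6+((0*(z+y))*(5*(z*5)))))
Step 3: at RRL: (0*(z+y)) -> 0; overall: (y+(6+((0*(z+y))*(5*(z*5))))) -> (y+(6+(0*(5*(z*5)))))
Step 4: at RR: (0*(5*(z*5))) -> 0; overall: (y+(6+(0*(5*(z*5))))) -> (y+(6+0))
Step 5: at R: (6+0) -> 6; overall: (y+(6+0)) -> (y+6)
Fixed point: (y+6)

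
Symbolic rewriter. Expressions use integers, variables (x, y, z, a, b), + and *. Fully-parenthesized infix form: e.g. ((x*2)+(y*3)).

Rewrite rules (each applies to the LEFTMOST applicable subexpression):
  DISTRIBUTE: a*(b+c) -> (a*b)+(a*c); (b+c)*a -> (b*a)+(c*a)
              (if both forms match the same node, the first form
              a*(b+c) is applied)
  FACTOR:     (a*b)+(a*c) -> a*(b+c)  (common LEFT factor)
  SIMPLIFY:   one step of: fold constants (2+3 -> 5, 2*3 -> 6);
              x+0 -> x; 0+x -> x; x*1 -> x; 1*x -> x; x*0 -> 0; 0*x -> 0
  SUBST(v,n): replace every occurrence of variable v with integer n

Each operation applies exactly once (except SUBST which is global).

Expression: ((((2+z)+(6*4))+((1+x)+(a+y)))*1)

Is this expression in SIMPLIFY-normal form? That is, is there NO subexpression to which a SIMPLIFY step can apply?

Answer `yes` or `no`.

Expression: ((((2+z)+(6*4))+((1+x)+(a+y)))*1)
Scanning for simplifiable subexpressions (pre-order)...
  at root: ((((2+z)+(6*4))+((1+x)+(a+y)))*1) (SIMPLIFIABLE)
  at L: (((2+z)+(6*4))+((1+x)+(a+y))) (not simplifiable)
  at LL: ((2+z)+(6*4)) (not simplifiable)
  at LLL: (2+z) (not simplifiable)
  at LLR: (6*4) (SIMPLIFIABLE)
  at LR: ((1+x)+(a+y)) (not simplifiable)
  at LRL: (1+x) (not simplifiable)
  at LRR: (a+y) (not simplifiable)
Found simplifiable subexpr at path root: ((((2+z)+(6*4))+((1+x)+(a+y)))*1)
One SIMPLIFY step would give: (((2+z)+(6*4))+((1+x)+(a+y)))
-> NOT in normal form.

Answer: no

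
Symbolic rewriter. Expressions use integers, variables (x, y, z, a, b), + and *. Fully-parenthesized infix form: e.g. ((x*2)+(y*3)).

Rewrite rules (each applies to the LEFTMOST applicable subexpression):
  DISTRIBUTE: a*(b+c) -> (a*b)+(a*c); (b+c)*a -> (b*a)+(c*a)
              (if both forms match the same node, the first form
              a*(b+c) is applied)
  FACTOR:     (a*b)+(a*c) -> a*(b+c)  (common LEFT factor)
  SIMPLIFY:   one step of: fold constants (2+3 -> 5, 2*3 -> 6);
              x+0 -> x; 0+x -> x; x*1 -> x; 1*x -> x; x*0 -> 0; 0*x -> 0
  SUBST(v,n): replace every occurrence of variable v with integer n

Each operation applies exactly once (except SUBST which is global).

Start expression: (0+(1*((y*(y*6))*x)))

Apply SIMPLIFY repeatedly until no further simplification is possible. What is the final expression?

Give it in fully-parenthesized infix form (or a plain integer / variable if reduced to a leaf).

Start: (0+(1*((y*(y*6))*x)))
Step 1: at root: (0+(1*((y*(y*6))*x))) -> (1*((y*(y*6))*x)); overall: (0+(1*((y*(y*6))*x))) -> (1*((y*(y*6))*x))
Step 2: at root: (1*((y*(y*6))*x)) -> ((y*(y*6))*x); overall: (1*((y*(y*6))*x)) -> ((y*(y*6))*x)
Fixed point: ((y*(y*6))*x)

Answer: ((y*(y*6))*x)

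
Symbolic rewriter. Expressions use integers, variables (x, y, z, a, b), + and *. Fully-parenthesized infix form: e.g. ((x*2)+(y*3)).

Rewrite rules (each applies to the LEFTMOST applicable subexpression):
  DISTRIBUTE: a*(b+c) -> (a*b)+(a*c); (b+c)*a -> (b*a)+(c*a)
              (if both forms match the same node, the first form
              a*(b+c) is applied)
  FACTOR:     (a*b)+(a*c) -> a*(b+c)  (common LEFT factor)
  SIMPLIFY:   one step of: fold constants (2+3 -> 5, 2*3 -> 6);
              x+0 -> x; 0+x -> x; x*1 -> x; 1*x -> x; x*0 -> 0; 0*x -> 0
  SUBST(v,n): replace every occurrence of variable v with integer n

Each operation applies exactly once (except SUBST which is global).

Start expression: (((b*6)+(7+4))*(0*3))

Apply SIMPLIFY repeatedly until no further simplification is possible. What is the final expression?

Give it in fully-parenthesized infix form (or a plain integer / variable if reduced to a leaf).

Answer: 0

Derivation:
Start: (((b*6)+(7+4))*(0*3))
Step 1: at LR: (7+4) -> 11; overall: (((b*6)+(7+4))*(0*3)) -> (((b*6)+11)*(0*3))
Step 2: at R: (0*3) -> 0; overall: (((b*6)+11)*(0*3)) -> (((b*6)+11)*0)
Step 3: at root: (((b*6)+11)*0) -> 0; overall: (((b*6)+11)*0) -> 0
Fixed point: 0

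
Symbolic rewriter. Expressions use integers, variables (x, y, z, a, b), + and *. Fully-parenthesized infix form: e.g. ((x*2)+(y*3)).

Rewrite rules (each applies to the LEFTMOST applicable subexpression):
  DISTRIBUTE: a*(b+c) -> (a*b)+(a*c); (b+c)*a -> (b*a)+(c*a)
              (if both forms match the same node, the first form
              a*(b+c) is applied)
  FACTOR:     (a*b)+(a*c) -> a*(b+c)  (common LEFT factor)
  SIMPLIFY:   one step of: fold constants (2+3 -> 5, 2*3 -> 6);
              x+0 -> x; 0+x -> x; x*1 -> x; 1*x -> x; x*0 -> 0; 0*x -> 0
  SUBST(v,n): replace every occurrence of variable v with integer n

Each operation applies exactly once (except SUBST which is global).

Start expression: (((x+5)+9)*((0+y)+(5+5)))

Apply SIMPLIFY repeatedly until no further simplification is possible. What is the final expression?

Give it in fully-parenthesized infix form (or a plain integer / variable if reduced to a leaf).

Answer: (((x+5)+9)*(y+10))

Derivation:
Start: (((x+5)+9)*((0+y)+(5+5)))
Step 1: at RL: (0+y) -> y; overall: (((x+5)+9)*((0+y)+(5+5))) -> (((x+5)+9)*(y+(5+5)))
Step 2: at RR: (5+5) -> 10; overall: (((x+5)+9)*(y+(5+5))) -> (((x+5)+9)*(y+10))
Fixed point: (((x+5)+9)*(y+10))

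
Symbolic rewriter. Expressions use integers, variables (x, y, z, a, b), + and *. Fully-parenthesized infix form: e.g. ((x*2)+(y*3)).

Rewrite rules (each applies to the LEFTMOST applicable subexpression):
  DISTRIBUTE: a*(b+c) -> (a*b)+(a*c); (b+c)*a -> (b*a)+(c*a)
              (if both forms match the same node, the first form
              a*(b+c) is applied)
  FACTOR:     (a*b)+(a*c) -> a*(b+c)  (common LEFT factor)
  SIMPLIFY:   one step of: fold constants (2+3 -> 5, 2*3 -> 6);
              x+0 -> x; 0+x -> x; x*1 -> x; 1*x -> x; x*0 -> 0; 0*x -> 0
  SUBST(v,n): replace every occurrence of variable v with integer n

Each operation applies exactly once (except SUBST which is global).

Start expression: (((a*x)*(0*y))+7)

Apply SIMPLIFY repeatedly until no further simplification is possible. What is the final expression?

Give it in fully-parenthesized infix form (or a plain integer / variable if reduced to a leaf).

Start: (((a*x)*(0*y))+7)
Step 1: at LR: (0*y) -> 0; overall: (((a*x)*(0*y))+7) -> (((a*x)*0)+7)
Step 2: at L: ((a*x)*0) -> 0; overall: (((a*x)*0)+7) -> (0+7)
Step 3: at root: (0+7) -> 7; overall: (0+7) -> 7
Fixed point: 7

Answer: 7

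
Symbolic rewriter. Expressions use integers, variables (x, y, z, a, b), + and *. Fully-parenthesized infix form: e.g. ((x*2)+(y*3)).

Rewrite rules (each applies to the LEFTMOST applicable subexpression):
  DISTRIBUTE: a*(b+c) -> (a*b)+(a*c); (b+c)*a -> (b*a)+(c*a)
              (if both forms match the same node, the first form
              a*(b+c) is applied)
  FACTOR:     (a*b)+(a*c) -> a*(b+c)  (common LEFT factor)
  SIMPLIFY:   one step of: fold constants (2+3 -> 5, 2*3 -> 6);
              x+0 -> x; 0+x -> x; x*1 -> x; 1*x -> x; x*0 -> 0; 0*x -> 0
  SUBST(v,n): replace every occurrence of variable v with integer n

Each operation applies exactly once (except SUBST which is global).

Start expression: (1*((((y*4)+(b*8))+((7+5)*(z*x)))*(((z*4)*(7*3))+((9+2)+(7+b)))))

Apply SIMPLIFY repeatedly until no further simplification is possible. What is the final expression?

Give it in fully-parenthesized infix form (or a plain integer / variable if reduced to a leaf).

Answer: ((((y*4)+(b*8))+(12*(z*x)))*(((z*4)*21)+(11+(7+b))))

Derivation:
Start: (1*((((y*4)+(b*8))+((7+5)*(z*x)))*(((z*4)*(7*3))+((9+2)+(7+b)))))
Step 1: at root: (1*((((y*4)+(b*8))+((7+5)*(z*x)))*(((z*4)*(7*3))+((9+2)+(7+b))))) -> ((((y*4)+(b*8))+((7+5)*(z*x)))*(((z*4)*(7*3))+((9+2)+(7+b)))); overall: (1*((((y*4)+(b*8))+((7+5)*(z*x)))*(((z*4)*(7*3))+((9+2)+(7+b))))) -> ((((y*4)+(b*8))+((7+5)*(z*x)))*(((z*4)*(7*3))+((9+2)+(7+b))))
Step 2: at LRL: (7+5) -> 12; overall: ((((y*4)+(b*8))+((7+5)*(z*x)))*(((z*4)*(7*3))+((9+2)+(7+b)))) -> ((((y*4)+(b*8))+(12*(z*x)))*(((z*4)*(7*3))+((9+2)+(7+b))))
Step 3: at RLR: (7*3) -> 21; overall: ((((y*4)+(b*8))+(12*(z*x)))*(((z*4)*(7*3))+((9+2)+(7+b)))) -> ((((y*4)+(b*8))+(12*(z*x)))*(((z*4)*21)+((9+2)+(7+b))))
Step 4: at RRL: (9+2) -> 11; overall: ((((y*4)+(b*8))+(12*(z*x)))*(((z*4)*21)+((9+2)+(7+b)))) -> ((((y*4)+(b*8))+(12*(z*x)))*(((z*4)*21)+(11+(7+b))))
Fixed point: ((((y*4)+(b*8))+(12*(z*x)))*(((z*4)*21)+(11+(7+b))))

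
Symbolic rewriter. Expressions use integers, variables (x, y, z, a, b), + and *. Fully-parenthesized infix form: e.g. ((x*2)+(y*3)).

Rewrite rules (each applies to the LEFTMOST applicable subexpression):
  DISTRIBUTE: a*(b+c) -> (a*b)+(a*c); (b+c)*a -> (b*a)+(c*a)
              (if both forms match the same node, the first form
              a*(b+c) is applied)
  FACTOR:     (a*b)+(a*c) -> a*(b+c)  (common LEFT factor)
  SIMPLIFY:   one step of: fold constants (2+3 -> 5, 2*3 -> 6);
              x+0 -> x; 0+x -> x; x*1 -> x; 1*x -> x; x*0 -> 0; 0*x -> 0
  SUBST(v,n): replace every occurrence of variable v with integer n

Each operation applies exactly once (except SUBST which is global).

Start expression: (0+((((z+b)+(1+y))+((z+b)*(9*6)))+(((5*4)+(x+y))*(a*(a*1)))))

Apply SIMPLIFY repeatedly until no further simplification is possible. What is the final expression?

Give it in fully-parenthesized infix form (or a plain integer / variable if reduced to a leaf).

Start: (0+((((z+b)+(1+y))+((z+b)*(9*6)))+(((5*4)+(x+y))*(a*(a*1)))))
Step 1: at root: (0+((((z+b)+(1+y))+((z+b)*(9*6)))+(((5*4)+(x+y))*(a*(a*1))))) -> ((((z+b)+(1+y))+((z+b)*(9*6)))+(((5*4)+(x+y))*(a*(a*1)))); overall: (0+((((z+b)+(1+y))+((z+b)*(9*6)))+(((5*4)+(x+y))*(a*(a*1))))) -> ((((z+b)+(1+y))+((z+b)*(9*6)))+(((5*4)+(x+y))*(a*(a*1))))
Step 2: at LRR: (9*6) -> 54; overall: ((((z+b)+(1+y))+((z+b)*(9*6)))+(((5*4)+(x+y))*(a*(a*1)))) -> ((((z+b)+(1+y))+((z+b)*54))+(((5*4)+(x+y))*(a*(a*1))))
Step 3: at RLL: (5*4) -> 20; overall: ((((z+b)+(1+y))+((z+b)*54))+(((5*4)+(x+y))*(a*(a*1)))) -> ((((z+b)+(1+y))+((z+b)*54))+((20+(x+y))*(a*(a*1))))
Step 4: at RRR: (a*1) -> a; overall: ((((z+b)+(1+y))+((z+b)*54))+((20+(x+y))*(a*(a*1)))) -> ((((z+b)+(1+y))+((z+b)*54))+((20+(x+y))*(a*a)))
Fixed point: ((((z+b)+(1+y))+((z+b)*54))+((20+(x+y))*(a*a)))

Answer: ((((z+b)+(1+y))+((z+b)*54))+((20+(x+y))*(a*a)))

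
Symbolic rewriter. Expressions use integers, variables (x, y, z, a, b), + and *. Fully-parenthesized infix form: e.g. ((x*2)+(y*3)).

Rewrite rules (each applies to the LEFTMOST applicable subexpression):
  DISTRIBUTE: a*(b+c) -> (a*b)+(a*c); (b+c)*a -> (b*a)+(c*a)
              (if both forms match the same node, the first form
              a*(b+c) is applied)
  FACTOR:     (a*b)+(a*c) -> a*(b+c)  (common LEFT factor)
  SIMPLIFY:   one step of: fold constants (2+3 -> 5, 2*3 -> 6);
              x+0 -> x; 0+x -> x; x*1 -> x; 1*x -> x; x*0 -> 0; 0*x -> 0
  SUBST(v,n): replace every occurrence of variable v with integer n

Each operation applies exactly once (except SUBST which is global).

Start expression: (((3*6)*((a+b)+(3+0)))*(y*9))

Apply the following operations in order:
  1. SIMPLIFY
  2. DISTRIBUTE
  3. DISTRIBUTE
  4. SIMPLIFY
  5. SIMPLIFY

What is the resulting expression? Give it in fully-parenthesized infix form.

Start: (((3*6)*((a+b)+(3+0)))*(y*9))
Apply SIMPLIFY at LL (target: (3*6)): (((3*6)*((a+b)+(3+0)))*(y*9)) -> ((18*((a+b)+(3+0)))*(y*9))
Apply DISTRIBUTE at L (target: (18*((a+b)+(3+0)))): ((18*((a+b)+(3+0)))*(y*9)) -> (((18*(a+b))+(18*(3+0)))*(y*9))
Apply DISTRIBUTE at root (target: (((18*(a+b))+(18*(3+0)))*(y*9))): (((18*(a+b))+(18*(3+0)))*(y*9)) -> (((18*(a+b))*(y*9))+((18*(3+0))*(y*9)))
Apply SIMPLIFY at RLR (target: (3+0)): (((18*(a+b))*(y*9))+((18*(3+0))*(y*9))) -> (((18*(a+b))*(y*9))+((18*3)*(y*9)))
Apply SIMPLIFY at RL (target: (18*3)): (((18*(a+b))*(y*9))+((18*3)*(y*9))) -> (((18*(a+b))*(y*9))+(54*(y*9)))

Answer: (((18*(a+b))*(y*9))+(54*(y*9)))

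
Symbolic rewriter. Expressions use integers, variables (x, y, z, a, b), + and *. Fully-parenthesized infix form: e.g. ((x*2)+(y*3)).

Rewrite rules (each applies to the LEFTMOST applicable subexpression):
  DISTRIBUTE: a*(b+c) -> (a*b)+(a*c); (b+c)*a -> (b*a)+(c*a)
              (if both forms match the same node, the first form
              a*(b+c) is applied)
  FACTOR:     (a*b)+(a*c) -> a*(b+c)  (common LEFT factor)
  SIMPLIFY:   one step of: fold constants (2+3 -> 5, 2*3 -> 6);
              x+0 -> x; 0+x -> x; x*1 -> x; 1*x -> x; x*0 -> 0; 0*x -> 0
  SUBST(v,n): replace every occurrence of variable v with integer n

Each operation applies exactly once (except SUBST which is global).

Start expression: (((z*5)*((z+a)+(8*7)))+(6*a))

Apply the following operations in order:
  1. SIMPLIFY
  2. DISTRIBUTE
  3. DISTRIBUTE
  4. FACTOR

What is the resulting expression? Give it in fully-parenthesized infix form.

Answer: ((((z*5)*(z+a))+((z*5)*56))+(6*a))

Derivation:
Start: (((z*5)*((z+a)+(8*7)))+(6*a))
Apply SIMPLIFY at LRR (target: (8*7)): (((z*5)*((z+a)+(8*7)))+(6*a)) -> (((z*5)*((z+a)+56))+(6*a))
Apply DISTRIBUTE at L (target: ((z*5)*((z+a)+56))): (((z*5)*((z+a)+56))+(6*a)) -> ((((z*5)*(z+a))+((z*5)*56))+(6*a))
Apply DISTRIBUTE at LL (target: ((z*5)*(z+a))): ((((z*5)*(z+a))+((z*5)*56))+(6*a)) -> (((((z*5)*z)+((z*5)*a))+((z*5)*56))+(6*a))
Apply FACTOR at LL (target: (((z*5)*z)+((z*5)*a))): (((((z*5)*z)+((z*5)*a))+((z*5)*56))+(6*a)) -> ((((z*5)*(z+a))+((z*5)*56))+(6*a))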